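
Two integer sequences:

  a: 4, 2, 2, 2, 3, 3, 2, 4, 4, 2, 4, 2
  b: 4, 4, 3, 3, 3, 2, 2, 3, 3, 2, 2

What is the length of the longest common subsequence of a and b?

7

Let dp[i][j] be the LCS length of the first i values of a and the first j values of b. dp[i][j] = dp[i-1][j-1]+1 when the i-th and j-th values match, else max(dp[i-1][j], dp[i][j-1]).
    ·  4  4  3  3  3  2  2  3  3  2  2
 ·  0  0  0  0  0  0  0  0  0  0  0  0
 4  0  1  1  1  1  1  1  1  1  1  1  1
 2  0  1  1  1  1  1  2  2  2  2  2  2
 2  0  1  1  1  1  1  2  3  3  3  3  3
 2  0  1  1  1  1  1  2  3  3  3  4  4
 3  0  1  1  2  2  2  2  3  4  4  4  4
 3  0  1  1  2  3  3  3  3  4  5  5  5
 2  0  1  1  2  3  3  4  4  4  5  6  6
 4  0  1  2  2  3  3  4  4  4  5  6  6
 4  0  1  2  2  3  3  4  4  4  5  6  6
 2  0  1  2  2  3  3  4  5  5  5  6  7
 4  0  1  2  2  3  3  4  5  5  5  6  7
 2  0  1  2  2  3  3  4  5  5  5  6  7
dp[12][11] = 7. One LCS (by backtracking along matches): 4, 2, 2, 3, 3, 2, 2.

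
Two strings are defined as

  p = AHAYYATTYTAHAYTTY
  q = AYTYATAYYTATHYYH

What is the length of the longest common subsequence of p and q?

11

One common subsequence of length 11: A at p[3]=q[1] → Y at p[4]=q[2] → Y at p[5]=q[4] → A at p[6]=q[5] → T at p[7]=q[6] → Y at p[9]=q[9] → T at p[10]=q[10] → A at p[11]=q[11] → H at p[12]=q[13] → Y at p[14]=q[14] → Y at p[17]=q[15]. dp[17][16] = 11 confirms this is the maximum.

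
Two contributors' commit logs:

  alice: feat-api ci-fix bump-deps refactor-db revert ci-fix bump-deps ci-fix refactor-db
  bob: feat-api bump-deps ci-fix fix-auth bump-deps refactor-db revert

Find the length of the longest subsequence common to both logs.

5

Match feat-api at alice[1]=bob[1], then ci-fix at alice[2]=bob[3], then bump-deps at alice[3]=bob[5], then refactor-db at alice[4]=bob[6], then revert at alice[5]=bob[7] — 5 commits in the same relative order in both. dp[9][7] = 5 confirms this is the maximum.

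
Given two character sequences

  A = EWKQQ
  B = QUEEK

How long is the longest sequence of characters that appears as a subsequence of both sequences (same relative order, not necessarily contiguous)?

Let dp[i][j] be the LCS length of the first i characters of A and the first j characters of B. dp[i][j] = dp[i-1][j-1]+1 when the i-th and j-th characters match, else max(dp[i-1][j], dp[i][j-1]).
    ·  Q  U  E  E  K
 ·  0  0  0  0  0  0
 E  0  0  0  1  1  1
 W  0  0  0  1  1  1
 K  0  0  0  1  1  2
 Q  0  1  1  1  1  2
 Q  0  1  1  1  1  2
dp[5][5] = 2. One LCS (by backtracking along matches): EK.

2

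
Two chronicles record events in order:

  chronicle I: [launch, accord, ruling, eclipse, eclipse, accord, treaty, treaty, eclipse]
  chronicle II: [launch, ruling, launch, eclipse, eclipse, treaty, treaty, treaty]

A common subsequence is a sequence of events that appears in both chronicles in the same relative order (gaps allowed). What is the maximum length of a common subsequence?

Match launch (chronicle I #1, chronicle II #1), ruling (chronicle I #3, chronicle II #2), eclipse (chronicle I #4, chronicle II #4), eclipse (chronicle I #5, chronicle II #5), treaty (chronicle I #7, chronicle II #7), treaty (chronicle I #8, chronicle II #8) — 6 events in the same relative order in both. Since dp[9][8] = 6, nothing longer is possible.

6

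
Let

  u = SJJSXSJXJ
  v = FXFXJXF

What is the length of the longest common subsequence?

3

One common subsequence of length 3: X [5,4]; then J [7,5]; then X [8,6]. dp[9][7] = 3 confirms this is the maximum.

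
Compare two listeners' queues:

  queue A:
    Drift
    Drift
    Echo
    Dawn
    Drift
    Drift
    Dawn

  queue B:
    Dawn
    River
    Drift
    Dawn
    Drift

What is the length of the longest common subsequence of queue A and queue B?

Taking Drift (queue A #2, queue B #3), then Dawn (queue A #4, queue B #4), then Drift (queue A #6, queue B #5) gives a common subsequence of length 3. The LCS DP gives dp[7][5] = 3, so this is optimal.

3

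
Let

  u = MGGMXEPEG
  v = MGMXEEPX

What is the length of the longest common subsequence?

6

Let dp[i][j] be the LCS length of the first i characters of u and the first j characters of v. dp[i][j] = dp[i-1][j-1]+1 when the i-th and j-th characters match, else max(dp[i-1][j], dp[i][j-1]).
    ·  M  G  M  X  E  E  P  X
 ·  0  0  0  0  0  0  0  0  0
 M  0  1  1  1  1  1  1  1  1
 G  0  1  2  2  2  2  2  2  2
 G  0  1  2  2  2  2  2  2  2
 M  0  1  2  3  3  3  3  3  3
 X  0  1  2  3  4  4  4  4  4
 E  0  1  2  3  4  5  5  5  5
 P  0  1  2  3  4  5  5  6  6
 E  0  1  2  3  4  5  6  6  6
 G  0  1  2  3  4  5  6  6  6
dp[9][8] = 6. One LCS (by backtracking along matches): MGMXEP.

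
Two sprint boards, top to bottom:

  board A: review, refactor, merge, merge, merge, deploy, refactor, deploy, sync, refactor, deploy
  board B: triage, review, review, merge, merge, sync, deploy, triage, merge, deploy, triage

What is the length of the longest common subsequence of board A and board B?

5

Match review [1,3]; then merge [3,4]; then merge [4,5]; then merge [5,9]; then deploy [6,10] — 5 tasks in the same relative order in both. The LCS DP gives dp[11][11] = 5, so this is optimal.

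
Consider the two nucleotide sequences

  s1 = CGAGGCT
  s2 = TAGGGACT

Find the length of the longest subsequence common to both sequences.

5

Let dp[i][j] be the LCS length of the first i bases of s1 and the first j bases of s2. dp[i][j] = dp[i-1][j-1]+1 when the i-th and j-th bases match, else max(dp[i-1][j], dp[i][j-1]).
    ·  T  A  G  G  G  A  C  T
 ·  0  0  0  0  0  0  0  0  0
 C  0  0  0  0  0  0  0  1  1
 G  0  0  0  1  1  1  1  1  1
 A  0  0  1  1  1  1  2  2  2
 G  0  0  1  2  2  2  2  2  2
 G  0  0  1  2  3  3  3  3  3
 C  0  0  1  2  3  3  3  4  4
 T  0  1  1  2  3  3  3  4  5
dp[7][8] = 5. One LCS (by backtracking along matches): GGGCT.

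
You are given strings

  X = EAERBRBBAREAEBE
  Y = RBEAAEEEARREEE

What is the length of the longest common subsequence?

8

Pick E at X[1]=Y[3], then A at X[2]=Y[5], then E at X[3]=Y[8], then R at X[6]=Y[10], then R at X[10]=Y[11], then E at X[11]=Y[12], then E at X[13]=Y[13], then E at X[15]=Y[14]; all 8 characters appear in both, in order. The LCS DP gives dp[15][14] = 8, so this is optimal.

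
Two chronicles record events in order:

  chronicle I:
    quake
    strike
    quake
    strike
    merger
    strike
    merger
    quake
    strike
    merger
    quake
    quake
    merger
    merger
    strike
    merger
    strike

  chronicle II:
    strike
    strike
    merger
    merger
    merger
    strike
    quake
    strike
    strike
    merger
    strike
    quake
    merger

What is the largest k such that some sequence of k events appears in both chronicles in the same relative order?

Pick strike (chronicle I #2, chronicle II #1) → strike (chronicle I #4, chronicle II #2) → merger (chronicle I #5, chronicle II #5) → strike (chronicle I #6, chronicle II #6) → quake (chronicle I #8, chronicle II #7) → strike (chronicle I #9, chronicle II #9) → merger (chronicle I #10, chronicle II #10) → quake (chronicle I #12, chronicle II #12) → merger (chronicle I #16, chronicle II #13); all 9 events appear in both, in order. Since dp[17][13] = 9, nothing longer is possible.

9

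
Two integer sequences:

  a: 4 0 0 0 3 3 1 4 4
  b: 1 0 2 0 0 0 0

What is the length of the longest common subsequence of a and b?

Let dp[i][j] be the LCS length of the first i values of a and the first j values of b. dp[i][j] = dp[i-1][j-1]+1 when the i-th and j-th values match, else max(dp[i-1][j], dp[i][j-1]).
    ·  1  0  2  0  0  0  0
 ·  0  0  0  0  0  0  0  0
 4  0  0  0  0  0  0  0  0
 0  0  0  1  1  1  1  1  1
 0  0  0  1  1  2  2  2  2
 0  0  0  1  1  2  3  3  3
 3  0  0  1  1  2  3  3  3
 3  0  0  1  1  2  3  3  3
 1  0  1  1  1  2  3  3  3
 4  0  1  1  1  2  3  3  3
 4  0  1  1  1  2  3  3  3
dp[9][7] = 3. One LCS (by backtracking along matches): 0, 0, 0.

3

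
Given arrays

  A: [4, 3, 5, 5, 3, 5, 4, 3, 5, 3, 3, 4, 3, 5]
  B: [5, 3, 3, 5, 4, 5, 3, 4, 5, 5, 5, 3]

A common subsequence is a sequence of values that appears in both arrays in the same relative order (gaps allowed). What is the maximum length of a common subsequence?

Taking 3 at A[2]=B[2] → 3 at A[5]=B[3] → 5 at A[6]=B[4] → 4 at A[7]=B[5] → 5 at A[9]=B[6] → 3 at A[11]=B[7] → 4 at A[12]=B[8] → 3 at A[13]=B[12] gives a common subsequence of length 8. Since dp[14][12] = 8, nothing longer is possible.

8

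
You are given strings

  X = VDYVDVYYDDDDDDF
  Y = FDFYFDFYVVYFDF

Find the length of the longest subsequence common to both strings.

7

Match D (X #2, Y #6), then Y (X #3, Y #8), then V (X #4, Y #9), then V (X #6, Y #10), then Y (X #7, Y #11), then D (X #14, Y #13), then F (X #15, Y #14) — 7 characters in the same relative order in both. dp[15][14] = 7 confirms this is the maximum.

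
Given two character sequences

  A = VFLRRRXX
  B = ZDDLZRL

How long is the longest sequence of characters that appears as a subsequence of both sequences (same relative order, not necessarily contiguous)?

Let dp[i][j] be the LCS length of the first i characters of A and the first j characters of B. dp[i][j] = dp[i-1][j-1]+1 when the i-th and j-th characters match, else max(dp[i-1][j], dp[i][j-1]).
    ·  Z  D  D  L  Z  R  L
 ·  0  0  0  0  0  0  0  0
 V  0  0  0  0  0  0  0  0
 F  0  0  0  0  0  0  0  0
 L  0  0  0  0  1  1  1  1
 R  0  0  0  0  1  1  2  2
 R  0  0  0  0  1  1  2  2
 R  0  0  0  0  1  1  2  2
 X  0  0  0  0  1  1  2  2
 X  0  0  0  0  1  1  2  2
dp[8][7] = 2. One LCS (by backtracking along matches): LR.

2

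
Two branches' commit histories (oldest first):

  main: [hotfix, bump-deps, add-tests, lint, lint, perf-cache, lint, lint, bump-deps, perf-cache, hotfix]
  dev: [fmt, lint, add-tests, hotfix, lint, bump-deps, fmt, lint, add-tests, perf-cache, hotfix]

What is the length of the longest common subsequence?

Taking hotfix at main[1]=dev[4] → bump-deps at main[2]=dev[6] → add-tests at main[3]=dev[9] → perf-cache at main[10]=dev[10] → hotfix at main[11]=dev[11] gives a common subsequence of length 5, and the DP table's final entry dp[11][11] is also 5, so no common subsequence is longer.

5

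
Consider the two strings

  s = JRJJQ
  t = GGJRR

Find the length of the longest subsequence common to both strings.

2

Let dp[i][j] be the LCS length of the first i characters of s and the first j characters of t. dp[i][j] = dp[i-1][j-1]+1 when the i-th and j-th characters match, else max(dp[i-1][j], dp[i][j-1]).
    ·  G  G  J  R  R
 ·  0  0  0  0  0  0
 J  0  0  0  1  1  1
 R  0  0  0  1  2  2
 J  0  0  0  1  2  2
 J  0  0  0  1  2  2
 Q  0  0  0  1  2  2
dp[5][5] = 2. One LCS (by backtracking along matches): JR.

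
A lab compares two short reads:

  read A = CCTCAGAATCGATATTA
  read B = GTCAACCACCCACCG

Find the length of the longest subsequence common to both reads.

Match C at read A[1]=read B[3], C at read A[2]=read B[6], C at read A[4]=read B[7], A at read A[5]=read B[8], A at read A[7]=read B[12], C at read A[10]=read B[14], G at read A[11]=read B[15] — 7 bases in the same relative order in both, and the DP table's final entry dp[17][15] is also 7, so no common subsequence is longer.

7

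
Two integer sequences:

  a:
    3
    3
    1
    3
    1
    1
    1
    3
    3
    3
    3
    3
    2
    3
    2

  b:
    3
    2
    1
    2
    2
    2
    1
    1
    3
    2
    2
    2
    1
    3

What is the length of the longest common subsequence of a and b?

7

Taking 3 (a #1, b #1), then 1 (a #3, b #3), then 1 (a #6, b #7), then 1 (a #7, b #8), then 3 (a #8, b #9), then 2 (a #13, b #12), then 3 (a #14, b #14) gives a common subsequence of length 7. The LCS DP gives dp[15][14] = 7, so this is optimal.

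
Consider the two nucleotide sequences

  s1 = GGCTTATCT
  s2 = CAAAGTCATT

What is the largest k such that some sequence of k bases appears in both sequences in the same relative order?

Pick G at s1[1]=s2[5] → C at s1[3]=s2[7] → A at s1[6]=s2[8] → T at s1[7]=s2[9] → T at s1[9]=s2[10]; all 5 bases appear in both, in order, and the DP table's final entry dp[9][10] is also 5, so no common subsequence is longer.

5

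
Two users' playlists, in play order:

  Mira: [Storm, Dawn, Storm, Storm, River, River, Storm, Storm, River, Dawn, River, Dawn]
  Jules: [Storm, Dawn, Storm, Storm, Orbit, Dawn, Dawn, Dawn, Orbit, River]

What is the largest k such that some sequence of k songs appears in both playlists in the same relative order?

Taking Storm at Mira[1]=Jules[1], Dawn at Mira[2]=Jules[2], Storm at Mira[3]=Jules[3], Storm at Mira[4]=Jules[4], Dawn at Mira[10]=Jules[8], River at Mira[11]=Jules[10] gives a common subsequence of length 6, and the DP table's final entry dp[12][10] is also 6, so no common subsequence is longer.

6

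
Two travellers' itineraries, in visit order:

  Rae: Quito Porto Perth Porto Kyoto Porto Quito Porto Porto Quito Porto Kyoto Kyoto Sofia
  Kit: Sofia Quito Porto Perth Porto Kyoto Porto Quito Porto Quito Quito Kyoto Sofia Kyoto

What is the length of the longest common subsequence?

11

Taking Quito [1,2]; then Porto [2,3]; then Perth [3,4]; then Porto [4,5]; then Kyoto [5,6]; then Porto [6,7]; then Quito [7,8]; then Porto [8,9]; then Quito [10,11]; then Kyoto [12,12]; then Kyoto [13,14] gives a common subsequence of length 11, and the DP table's final entry dp[14][14] is also 11, so no common subsequence is longer.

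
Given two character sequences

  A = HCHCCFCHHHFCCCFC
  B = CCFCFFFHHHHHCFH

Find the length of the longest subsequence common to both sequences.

9

Taking C at A[2]=B[1], C at A[4]=B[2], C at A[5]=B[4], F at A[6]=B[7], H at A[8]=B[10], H at A[9]=B[11], H at A[10]=B[12], C at A[14]=B[13], F at A[15]=B[14] gives a common subsequence of length 9. Since dp[16][15] = 9, nothing longer is possible.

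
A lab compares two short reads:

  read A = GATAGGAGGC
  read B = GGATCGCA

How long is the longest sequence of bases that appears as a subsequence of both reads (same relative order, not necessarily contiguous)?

Let dp[i][j] be the LCS length of the first i bases of read A and the first j bases of read B. dp[i][j] = dp[i-1][j-1]+1 when the i-th and j-th bases match, else max(dp[i-1][j], dp[i][j-1]).
    ·  G  G  A  T  C  G  C  A
 ·  0  0  0  0  0  0  0  0  0
 G  0  1  1  1  1  1  1  1  1
 A  0  1  1  2  2  2  2  2  2
 T  0  1  1  2  3  3  3  3  3
 A  0  1  1  2  3  3  3  3  4
 G  0  1  2  2  3  3  4  4  4
 G  0  1  2  2  3  3  4  4  4
 A  0  1  2  3  3  3  4  4  5
 G  0  1  2  3  3  3  4  4  5
 G  0  1  2  3  3  3  4  4  5
 C  0  1  2  3  3  4  4  5  5
dp[10][8] = 5. One LCS (by backtracking along matches): GATGA.

5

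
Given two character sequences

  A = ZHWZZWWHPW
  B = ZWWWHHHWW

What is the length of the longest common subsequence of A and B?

Let dp[i][j] be the LCS length of the first i characters of A and the first j characters of B. dp[i][j] = dp[i-1][j-1]+1 when the i-th and j-th characters match, else max(dp[i-1][j], dp[i][j-1]).
    ·  Z  W  W  W  H  H  H  W  W
 ·  0  0  0  0  0  0  0  0  0  0
 Z  0  1  1  1  1  1  1  1  1  1
 H  0  1  1  1  1  2  2  2  2  2
 W  0  1  2  2  2  2  2  2  3  3
 Z  0  1  2  2  2  2  2  2  3  3
 Z  0  1  2  2  2  2  2  2  3  3
 W  0  1  2  3  3  3  3  3  3  4
 W  0  1  2  3  4  4  4  4  4  4
 H  0  1  2  3  4  5  5  5  5  5
 P  0  1  2  3  4  5  5  5  5  5
 W  0  1  2  3  4  5  5  5  6  6
dp[10][9] = 6. One LCS (by backtracking along matches): ZWWWHW.

6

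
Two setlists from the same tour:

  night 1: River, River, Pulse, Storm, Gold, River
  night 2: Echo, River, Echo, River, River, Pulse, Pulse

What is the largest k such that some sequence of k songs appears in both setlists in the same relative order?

3

Taking River at night 1[1]=night 2[4] → River at night 1[2]=night 2[5] → Pulse at night 1[3]=night 2[7] gives a common subsequence of length 3. The LCS DP gives dp[6][7] = 3, so this is optimal.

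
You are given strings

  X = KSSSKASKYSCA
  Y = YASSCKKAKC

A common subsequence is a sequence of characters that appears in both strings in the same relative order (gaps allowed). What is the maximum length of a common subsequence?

Let dp[i][j] be the LCS length of the first i characters of X and the first j characters of Y. dp[i][j] = dp[i-1][j-1]+1 when the i-th and j-th characters match, else max(dp[i-1][j], dp[i][j-1]).
    ·  Y  A  S  S  C  K  K  A  K  C
 ·  0  0  0  0  0  0  0  0  0  0  0
 K  0  0  0  0  0  0  1  1  1  1  1
 S  0  0  0  1  1  1  1  1  1  1  1
 S  0  0  0  1  2  2  2  2  2  2  2
 S  0  0  0  1  2  2  2  2  2  2  2
 K  0  0  0  1  2  2  3  3  3  3  3
 A  0  0  1  1  2  2  3  3  4  4  4
 S  0  0  1  2  2  2  3  3  4  4  4
 K  0  0  1  2  2  2  3  4  4  5  5
 Y  0  1  1  2  2  2  3  4  4  5  5
 S  0  1  1  2  3  3  3  4  4  5  5
 C  0  1  1  2  3  4  4  4  4  5  6
 A  0  1  2  2  3  4  4  4  5  5  6
dp[12][10] = 6. One LCS (by backtracking along matches): SSKAKC.

6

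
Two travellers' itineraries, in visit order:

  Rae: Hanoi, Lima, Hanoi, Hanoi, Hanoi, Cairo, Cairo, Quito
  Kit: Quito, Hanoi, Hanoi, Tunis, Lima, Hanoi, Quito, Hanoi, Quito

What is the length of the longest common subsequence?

5

Pick Hanoi [1,3], then Lima [2,5], then Hanoi [3,6], then Hanoi [5,8], then Quito [8,9]; all 5 stops appear in both, in order. dp[8][9] = 5 confirms this is the maximum.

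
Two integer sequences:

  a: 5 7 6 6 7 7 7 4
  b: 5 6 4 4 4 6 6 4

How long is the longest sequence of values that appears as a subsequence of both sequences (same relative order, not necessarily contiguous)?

4

Pick 5 at a[1]=b[1], 6 at a[3]=b[6], 6 at a[4]=b[7], 4 at a[8]=b[8]; all 4 values appear in both, in order. dp[8][8] = 4 confirms this is the maximum.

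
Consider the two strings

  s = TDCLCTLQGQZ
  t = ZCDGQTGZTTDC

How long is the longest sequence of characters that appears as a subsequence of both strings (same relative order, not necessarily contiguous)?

4

One common subsequence of length 4: D (s #2, t #3) → T (s #6, t #6) → G (s #9, t #7) → Z (s #11, t #8). dp[11][12] = 4 confirms this is the maximum.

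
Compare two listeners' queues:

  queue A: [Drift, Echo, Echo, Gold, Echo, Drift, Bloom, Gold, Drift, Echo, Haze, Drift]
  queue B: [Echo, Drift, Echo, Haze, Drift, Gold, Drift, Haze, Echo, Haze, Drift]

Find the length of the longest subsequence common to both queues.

8

Pick Drift (queue A #1, queue B #2); then Echo (queue A #2, queue B #3); then Drift (queue A #6, queue B #5); then Gold (queue A #8, queue B #6); then Drift (queue A #9, queue B #7); then Echo (queue A #10, queue B #9); then Haze (queue A #11, queue B #10); then Drift (queue A #12, queue B #11); all 8 songs appear in both, in order. Since dp[12][11] = 8, nothing longer is possible.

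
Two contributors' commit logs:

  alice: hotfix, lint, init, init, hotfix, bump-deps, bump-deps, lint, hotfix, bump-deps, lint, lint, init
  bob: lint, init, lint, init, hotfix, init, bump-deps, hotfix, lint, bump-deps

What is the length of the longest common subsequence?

7

One common subsequence of length 7: lint (alice #2, bob #1) → init (alice #3, bob #2) → init (alice #4, bob #4) → hotfix (alice #5, bob #5) → bump-deps (alice #6, bob #7) → lint (alice #8, bob #9) → bump-deps (alice #10, bob #10), and the DP table's final entry dp[13][10] is also 7, so no common subsequence is longer.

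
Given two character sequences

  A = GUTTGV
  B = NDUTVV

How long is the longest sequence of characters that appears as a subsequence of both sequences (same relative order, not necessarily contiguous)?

3

Let dp[i][j] be the LCS length of the first i characters of A and the first j characters of B. dp[i][j] = dp[i-1][j-1]+1 when the i-th and j-th characters match, else max(dp[i-1][j], dp[i][j-1]).
    ·  N  D  U  T  V  V
 ·  0  0  0  0  0  0  0
 G  0  0  0  0  0  0  0
 U  0  0  0  1  1  1  1
 T  0  0  0  1  2  2  2
 T  0  0  0  1  2  2  2
 G  0  0  0  1  2  2  2
 V  0  0  0  1  2  3  3
dp[6][6] = 3. One LCS (by backtracking along matches): UTV.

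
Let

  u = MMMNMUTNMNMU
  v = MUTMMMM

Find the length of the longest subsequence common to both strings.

5

Let dp[i][j] be the LCS length of the first i characters of u and the first j characters of v. dp[i][j] = dp[i-1][j-1]+1 when the i-th and j-th characters match, else max(dp[i-1][j], dp[i][j-1]).
    ·  M  U  T  M  M  M  M
 ·  0  0  0  0  0  0  0  0
 M  0  1  1  1  1  1  1  1
 M  0  1  1  1  2  2  2  2
 M  0  1  1  1  2  3  3  3
 N  0  1  1  1  2  3  3  3
 M  0  1  1  1  2  3  4  4
 U  0  1  2  2  2  3  4  4
 T  0  1  2  3  3  3  4  4
 N  0  1  2  3  3  3  4  4
 M  0  1  2  3  4  4  4  5
 N  0  1  2  3  4  4  4  5
 M  0  1  2  3  4  5  5  5
 U  0  1  2  3  4  5  5  5
dp[12][7] = 5. One LCS (by backtracking along matches): MMMMM.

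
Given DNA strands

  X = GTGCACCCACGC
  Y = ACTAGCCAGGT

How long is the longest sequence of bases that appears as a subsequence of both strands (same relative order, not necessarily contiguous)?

Pick T [2,3]; then G [3,5]; then C [7,6]; then C [8,7]; then A [9,8]; then G [11,10]; all 6 bases appear in both, in order. Since dp[12][11] = 6, nothing longer is possible.

6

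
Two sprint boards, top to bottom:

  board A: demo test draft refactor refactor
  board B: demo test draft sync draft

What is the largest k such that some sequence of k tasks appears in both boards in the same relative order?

3

One common subsequence of length 3: demo at board A[1]=board B[1]; then test at board A[2]=board B[2]; then draft at board A[3]=board B[5]. The LCS DP gives dp[5][5] = 3, so this is optimal.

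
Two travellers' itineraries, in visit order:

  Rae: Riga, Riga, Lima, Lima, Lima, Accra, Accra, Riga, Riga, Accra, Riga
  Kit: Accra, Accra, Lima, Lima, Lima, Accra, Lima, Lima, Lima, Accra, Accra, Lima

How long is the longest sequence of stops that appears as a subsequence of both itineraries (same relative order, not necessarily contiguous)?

6

One common subsequence of length 6: Lima (Rae #3, Kit #3), then Lima (Rae #4, Kit #4), then Lima (Rae #5, Kit #5), then Accra (Rae #6, Kit #6), then Accra (Rae #7, Kit #10), then Accra (Rae #10, Kit #11), and the DP table's final entry dp[11][12] is also 6, so no common subsequence is longer.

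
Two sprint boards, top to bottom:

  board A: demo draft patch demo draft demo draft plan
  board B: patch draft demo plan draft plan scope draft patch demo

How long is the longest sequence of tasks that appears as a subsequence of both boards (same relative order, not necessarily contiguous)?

5

Match patch [3,1], draft [5,2], demo [6,3], draft [7,5], plan [8,6] — 5 tasks in the same relative order in both. Since dp[8][10] = 5, nothing longer is possible.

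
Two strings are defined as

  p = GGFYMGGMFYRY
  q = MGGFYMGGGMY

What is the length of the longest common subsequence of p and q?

9

Let dp[i][j] be the LCS length of the first i characters of p and the first j characters of q. dp[i][j] = dp[i-1][j-1]+1 when the i-th and j-th characters match, else max(dp[i-1][j], dp[i][j-1]).
    ·  M  G  G  F  Y  M  G  G  G  M  Y
 ·  0  0  0  0  0  0  0  0  0  0  0  0
 G  0  0  1  1  1  1  1  1  1  1  1  1
 G  0  0  1  2  2  2  2  2  2  2  2  2
 F  0  0  1  2  3  3  3  3  3  3  3  3
 Y  0  0  1  2  3  4  4  4  4  4  4  4
 M  0  1  1  2  3  4  5  5  5  5  5  5
 G  0  1  2  2  3  4  5  6  6  6  6  6
 G  0  1  2  3  3  4  5  6  7  7  7  7
 M  0  1  2  3  3  4  5  6  7  7  8  8
 F  0  1  2  3  4  4  5  6  7  7  8  8
 Y  0  1  2  3  4  5  5  6  7  7  8  9
 R  0  1  2  3  4  5  5  6  7  7  8  9
 Y  0  1  2  3  4  5  5  6  7  7  8  9
dp[12][11] = 9. One LCS (by backtracking along matches): GGFYMGGMY.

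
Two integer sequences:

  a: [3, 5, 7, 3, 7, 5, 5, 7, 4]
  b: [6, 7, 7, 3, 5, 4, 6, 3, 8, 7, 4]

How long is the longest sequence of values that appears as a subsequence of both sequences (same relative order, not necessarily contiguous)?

Match 3 at a[1]=b[4]; then 5 at a[2]=b[5]; then 3 at a[4]=b[8]; then 7 at a[8]=b[10]; then 4 at a[9]=b[11] — 5 values in the same relative order in both, and the DP table's final entry dp[9][11] is also 5, so no common subsequence is longer.

5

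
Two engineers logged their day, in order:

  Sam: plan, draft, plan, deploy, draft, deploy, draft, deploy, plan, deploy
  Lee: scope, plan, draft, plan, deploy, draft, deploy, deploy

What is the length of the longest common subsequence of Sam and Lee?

Taking plan at Sam[1]=Lee[2], draft at Sam[2]=Lee[3], plan at Sam[3]=Lee[4], deploy at Sam[6]=Lee[5], draft at Sam[7]=Lee[6], deploy at Sam[8]=Lee[7], deploy at Sam[10]=Lee[8] gives a common subsequence of length 7. The LCS DP gives dp[10][8] = 7, so this is optimal.

7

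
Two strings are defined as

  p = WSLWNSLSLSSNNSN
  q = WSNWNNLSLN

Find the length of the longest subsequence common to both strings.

Match W at p[1]=q[1], then S at p[2]=q[2], then W at p[4]=q[4], then N at p[5]=q[6], then L at p[7]=q[7], then S at p[8]=q[8], then L at p[9]=q[9], then N at p[15]=q[10] — 8 characters in the same relative order in both. The LCS DP gives dp[15][10] = 8, so this is optimal.

8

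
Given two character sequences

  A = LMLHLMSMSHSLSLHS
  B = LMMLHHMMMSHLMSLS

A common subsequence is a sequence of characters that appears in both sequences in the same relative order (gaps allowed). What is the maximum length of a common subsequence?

12

Taking L (A #1, B #1), then M (A #2, B #3), then L (A #3, B #4), then H (A #4, B #6), then M (A #6, B #8), then M (A #8, B #9), then S (A #9, B #10), then H (A #10, B #11), then L (A #12, B #12), then S (A #13, B #14), then L (A #14, B #15), then S (A #16, B #16) gives a common subsequence of length 12. dp[16][16] = 12 confirms this is the maximum.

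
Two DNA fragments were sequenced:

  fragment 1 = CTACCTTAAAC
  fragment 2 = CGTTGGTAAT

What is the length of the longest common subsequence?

6

One common subsequence of length 6: C (fragment 1 #1, fragment 2 #1), then T (fragment 1 #2, fragment 2 #3), then T (fragment 1 #6, fragment 2 #4), then T (fragment 1 #7, fragment 2 #7), then A (fragment 1 #8, fragment 2 #8), then A (fragment 1 #9, fragment 2 #9). The LCS DP gives dp[11][10] = 6, so this is optimal.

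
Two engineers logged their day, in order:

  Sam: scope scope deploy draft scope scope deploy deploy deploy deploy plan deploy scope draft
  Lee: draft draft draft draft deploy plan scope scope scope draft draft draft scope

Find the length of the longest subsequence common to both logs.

5

One common subsequence of length 5: deploy (Sam #3, Lee #5); then scope (Sam #5, Lee #7); then scope (Sam #6, Lee #8); then scope (Sam #13, Lee #9); then draft (Sam #14, Lee #12). Since dp[14][13] = 5, nothing longer is possible.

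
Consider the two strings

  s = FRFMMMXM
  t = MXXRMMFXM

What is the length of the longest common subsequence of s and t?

Let dp[i][j] be the LCS length of the first i characters of s and the first j characters of t. dp[i][j] = dp[i-1][j-1]+1 when the i-th and j-th characters match, else max(dp[i-1][j], dp[i][j-1]).
    ·  M  X  X  R  M  M  F  X  M
 ·  0  0  0  0  0  0  0  0  0  0
 F  0  0  0  0  0  0  0  1  1  1
 R  0  0  0  0  1  1  1  1  1  1
 F  0  0  0  0  1  1  1  2  2  2
 M  0  1  1  1  1  2  2  2  2  3
 M  0  1  1  1  1  2  3  3  3  3
 M  0  1  1  1  1  2  3  3  3  4
 X  0  1  2  2  2  2  3  3  4  4
 M  0  1  2  2  2  3  3  3  4  5
dp[8][9] = 5. One LCS (by backtracking along matches): RMMXM.

5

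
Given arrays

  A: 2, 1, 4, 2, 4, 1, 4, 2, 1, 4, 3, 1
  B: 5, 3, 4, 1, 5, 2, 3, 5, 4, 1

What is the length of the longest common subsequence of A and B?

Match 4 [5,3] → 1 [6,4] → 2 [8,6] → 4 [10,9] → 1 [12,10] — 5 values in the same relative order in both. dp[12][10] = 5 confirms this is the maximum.

5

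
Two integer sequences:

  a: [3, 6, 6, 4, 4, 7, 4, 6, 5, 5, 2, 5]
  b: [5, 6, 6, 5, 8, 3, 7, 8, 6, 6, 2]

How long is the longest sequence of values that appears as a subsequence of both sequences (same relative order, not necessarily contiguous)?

Taking 6 at a[2]=b[2], then 6 at a[3]=b[3], then 7 at a[6]=b[7], then 6 at a[8]=b[10], then 2 at a[11]=b[11] gives a common subsequence of length 5, and the DP table's final entry dp[12][11] is also 5, so no common subsequence is longer.

5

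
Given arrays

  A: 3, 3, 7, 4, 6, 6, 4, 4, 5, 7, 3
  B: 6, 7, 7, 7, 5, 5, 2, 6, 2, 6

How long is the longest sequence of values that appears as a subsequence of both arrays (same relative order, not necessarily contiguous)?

Let dp[i][j] be the LCS length of the first i values of A and the first j values of B. dp[i][j] = dp[i-1][j-1]+1 when the i-th and j-th values match, else max(dp[i-1][j], dp[i][j-1]).
    ·  6  7  7  7  5  5  2  6  2  6
 ·  0  0  0  0  0  0  0  0  0  0  0
 3  0  0  0  0  0  0  0  0  0  0  0
 3  0  0  0  0  0  0  0  0  0  0  0
 7  0  0  1  1  1  1  1  1  1  1  1
 4  0  0  1  1  1  1  1  1  1  1  1
 6  0  1  1  1  1  1  1  1  2  2  2
 6  0  1  1  1  1  1  1  1  2  2  3
 4  0  1  1  1  1  1  1  1  2  2  3
 4  0  1  1  1  1  1  1  1  2  2  3
 5  0  1  1  1  1  2  2  2  2  2  3
 7  0  1  2  2  2  2  2  2  2  2  3
 3  0  1  2  2  2  2  2  2  2  2  3
dp[11][10] = 3. One LCS (by backtracking along matches): 7, 6, 6.

3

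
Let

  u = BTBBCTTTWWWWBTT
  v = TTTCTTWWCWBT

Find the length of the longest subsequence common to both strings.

9

One common subsequence of length 9: T [2,3]; then C [5,4]; then T [7,5]; then T [8,6]; then W [9,7]; then W [10,8]; then W [12,10]; then B [13,11]; then T [15,12]. dp[15][12] = 9 confirms this is the maximum.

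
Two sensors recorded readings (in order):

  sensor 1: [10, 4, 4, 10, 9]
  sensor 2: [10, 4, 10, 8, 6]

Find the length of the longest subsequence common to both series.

Match 10 [1,1] → 4 [3,2] → 10 [4,3] — 3 values in the same relative order in both. dp[5][5] = 3 confirms this is the maximum.

3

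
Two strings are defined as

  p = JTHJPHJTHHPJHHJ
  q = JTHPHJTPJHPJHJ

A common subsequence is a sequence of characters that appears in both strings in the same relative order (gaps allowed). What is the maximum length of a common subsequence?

Pick J [1,1]; then T [2,2]; then H [3,3]; then P [5,4]; then H [6,5]; then J [7,6]; then T [8,7]; then H [10,10]; then P [11,11]; then J [12,12]; then H [14,13]; then J [15,14]; all 12 characters appear in both, in order. Since dp[15][14] = 12, nothing longer is possible.

12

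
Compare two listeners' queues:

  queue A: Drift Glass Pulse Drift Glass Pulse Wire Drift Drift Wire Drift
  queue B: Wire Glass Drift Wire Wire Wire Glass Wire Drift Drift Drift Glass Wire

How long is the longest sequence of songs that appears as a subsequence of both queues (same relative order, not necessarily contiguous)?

7

Taking Glass at queue A[2]=queue B[2], then Drift at queue A[4]=queue B[3], then Glass at queue A[5]=queue B[7], then Wire at queue A[7]=queue B[8], then Drift at queue A[8]=queue B[10], then Drift at queue A[9]=queue B[11], then Wire at queue A[10]=queue B[13] gives a common subsequence of length 7, and the DP table's final entry dp[11][13] is also 7, so no common subsequence is longer.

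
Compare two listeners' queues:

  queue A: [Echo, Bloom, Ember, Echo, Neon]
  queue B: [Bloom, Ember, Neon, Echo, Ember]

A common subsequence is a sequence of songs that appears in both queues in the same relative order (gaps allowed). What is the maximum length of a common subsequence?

One common subsequence of length 3: Bloom at queue A[2]=queue B[1], then Ember at queue A[3]=queue B[2], then Echo at queue A[4]=queue B[4]. The LCS DP gives dp[5][5] = 3, so this is optimal.

3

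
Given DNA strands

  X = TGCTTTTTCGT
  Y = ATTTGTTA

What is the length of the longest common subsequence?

Taking T at X[1]=Y[2]; then T at X[4]=Y[3]; then T at X[5]=Y[4]; then T at X[6]=Y[6]; then T at X[7]=Y[7] gives a common subsequence of length 5. The LCS DP gives dp[11][8] = 5, so this is optimal.

5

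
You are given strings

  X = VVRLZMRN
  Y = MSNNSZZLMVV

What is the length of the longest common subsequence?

2

One common subsequence of length 2: V at X[1]=Y[10] → V at X[2]=Y[11]. Since dp[8][11] = 2, nothing longer is possible.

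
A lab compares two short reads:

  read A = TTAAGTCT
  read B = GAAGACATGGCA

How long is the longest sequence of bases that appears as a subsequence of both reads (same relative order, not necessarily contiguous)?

5

Taking A (read A #3, read B #2) → A (read A #4, read B #3) → G (read A #5, read B #4) → T (read A #6, read B #8) → C (read A #7, read B #11) gives a common subsequence of length 5. Since dp[8][12] = 5, nothing longer is possible.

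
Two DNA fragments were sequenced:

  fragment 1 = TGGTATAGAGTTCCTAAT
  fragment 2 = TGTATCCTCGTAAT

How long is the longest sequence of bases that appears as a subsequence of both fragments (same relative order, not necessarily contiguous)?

11

Taking T [1,1]; then G [3,2]; then T [4,3]; then A [5,4]; then T [6,5]; then T [12,8]; then C [13,9]; then T [15,11]; then A [16,12]; then A [17,13]; then T [18,14] gives a common subsequence of length 11. Since dp[18][14] = 11, nothing longer is possible.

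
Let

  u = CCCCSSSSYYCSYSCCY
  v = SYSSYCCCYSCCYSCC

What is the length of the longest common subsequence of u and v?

Taking S [5,1]; then S [7,3]; then S [8,4]; then Y [9,5]; then Y [10,9]; then C [11,12]; then Y [13,13]; then S [14,14]; then C [15,15]; then C [16,16] gives a common subsequence of length 10. dp[17][16] = 10 confirms this is the maximum.

10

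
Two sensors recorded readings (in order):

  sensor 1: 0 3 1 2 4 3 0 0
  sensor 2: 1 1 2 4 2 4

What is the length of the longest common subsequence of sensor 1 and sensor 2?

3

Let dp[i][j] be the LCS length of the first i values of sensor 1 and the first j values of sensor 2. dp[i][j] = dp[i-1][j-1]+1 when the i-th and j-th values match, else max(dp[i-1][j], dp[i][j-1]).
    ·  1  1  2  4  2  4
 ·  0  0  0  0  0  0  0
 0  0  0  0  0  0  0  0
 3  0  0  0  0  0  0  0
 1  0  1  1  1  1  1  1
 2  0  1  1  2  2  2  2
 4  0  1  1  2  3  3  3
 3  0  1  1  2  3  3  3
 0  0  1  1  2  3  3  3
 0  0  1  1  2  3  3  3
dp[8][6] = 3. One LCS (by backtracking along matches): 1, 2, 4.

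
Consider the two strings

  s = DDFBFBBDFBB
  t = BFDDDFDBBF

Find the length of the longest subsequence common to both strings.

Let dp[i][j] be the LCS length of the first i characters of s and the first j characters of t. dp[i][j] = dp[i-1][j-1]+1 when the i-th and j-th characters match, else max(dp[i-1][j], dp[i][j-1]).
    ·  B  F  D  D  D  F  D  B  B  F
 ·  0  0  0  0  0  0  0  0  0  0  0
 D  0  0  0  1  1  1  1  1  1  1  1
 D  0  0  0  1  2  2  2  2  2  2  2
 F  0  0  1  1  2  2  3  3  3  3  3
 B  0  1  1  1  2  2  3  3  4  4  4
 F  0  1  2  2  2  2  3  3  4  4  5
 B  0  1  2  2  2  2  3  3  4  5  5
 B  0  1  2  2  2  2  3  3  4  5  5
 D  0  1  2  3  3  3  3  4  4  5  5
 F  0  1  2  3  3  3  4  4  4  5  6
 B  0  1  2  3  3  3  4  4  5  5  6
 B  0  1  2  3  3  3  4  4  5  6  6
dp[11][10] = 6. One LCS (by backtracking along matches): DDFBBF.

6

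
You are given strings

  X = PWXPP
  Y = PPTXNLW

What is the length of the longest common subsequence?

Let dp[i][j] be the LCS length of the first i characters of X and the first j characters of Y. dp[i][j] = dp[i-1][j-1]+1 when the i-th and j-th characters match, else max(dp[i-1][j], dp[i][j-1]).
    ·  P  P  T  X  N  L  W
 ·  0  0  0  0  0  0  0  0
 P  0  1  1  1  1  1  1  1
 W  0  1  1  1  1  1  1  2
 X  0  1  1  1  2  2  2  2
 P  0  1  2  2  2  2  2  2
 P  0  1  2  2  2  2  2  2
dp[5][7] = 2. One LCS (by backtracking along matches): PW.

2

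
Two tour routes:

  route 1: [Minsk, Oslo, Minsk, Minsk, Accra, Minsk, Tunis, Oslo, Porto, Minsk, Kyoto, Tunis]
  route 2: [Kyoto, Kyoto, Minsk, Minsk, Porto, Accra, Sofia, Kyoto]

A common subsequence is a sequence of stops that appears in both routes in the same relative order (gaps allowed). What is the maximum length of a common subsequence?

Match Minsk at route 1[1]=route 2[3]; then Minsk at route 1[3]=route 2[4]; then Accra at route 1[5]=route 2[6]; then Kyoto at route 1[11]=route 2[8] — 4 stops in the same relative order in both, and the DP table's final entry dp[12][8] is also 4, so no common subsequence is longer.

4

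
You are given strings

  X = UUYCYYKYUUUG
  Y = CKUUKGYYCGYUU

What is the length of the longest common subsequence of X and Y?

Taking U [1,3], U [2,4], Y [3,8], C [4,9], Y [8,11], U [10,12], U [11,13] gives a common subsequence of length 7. The LCS DP gives dp[12][13] = 7, so this is optimal.

7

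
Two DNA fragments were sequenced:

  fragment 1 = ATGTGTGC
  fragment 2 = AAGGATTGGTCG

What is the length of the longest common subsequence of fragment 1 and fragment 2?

Let dp[i][j] be the LCS length of the first i bases of fragment 1 and the first j bases of fragment 2. dp[i][j] = dp[i-1][j-1]+1 when the i-th and j-th bases match, else max(dp[i-1][j], dp[i][j-1]).
    ·  A  A  G  G  A  T  T  G  G  T  C  G
 ·  0  0  0  0  0  0  0  0  0  0  0  0  0
 A  0  1  1  1  1  1  1  1  1  1  1  1  1
 T  0  1  1  1  1  1  2  2  2  2  2  2  2
 G  0  1  1  2  2  2  2  2  3  3  3  3  3
 T  0  1  1  2  2  2  3  3  3  3  4  4  4
 G  0  1  1  2  3  3  3  3  4  4  4  4  5
 T  0  1  1  2  3  3  4  4  4  4  5  5  5
 G  0  1  1  2  3  3  4  4  5  5  5  5  6
 C  0  1  1  2  3  3  4  4  5  5  5  6  6
dp[8][12] = 6. One LCS (by backtracking along matches): ATGGTG.

6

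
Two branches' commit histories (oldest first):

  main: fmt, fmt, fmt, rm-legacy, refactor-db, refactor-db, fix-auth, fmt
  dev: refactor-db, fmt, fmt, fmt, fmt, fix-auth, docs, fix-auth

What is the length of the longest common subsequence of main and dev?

One common subsequence of length 4: fmt at main[1]=dev[3], fmt at main[2]=dev[4], fmt at main[3]=dev[5], fix-auth at main[7]=dev[8]. dp[8][8] = 4 confirms this is the maximum.

4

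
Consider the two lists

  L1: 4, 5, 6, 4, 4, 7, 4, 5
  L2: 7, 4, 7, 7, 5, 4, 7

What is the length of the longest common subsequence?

Taking 4 (L1 #1, L2 #2), 5 (L1 #2, L2 #5), 4 (L1 #5, L2 #6), 7 (L1 #6, L2 #7) gives a common subsequence of length 4. Since dp[8][7] = 4, nothing longer is possible.

4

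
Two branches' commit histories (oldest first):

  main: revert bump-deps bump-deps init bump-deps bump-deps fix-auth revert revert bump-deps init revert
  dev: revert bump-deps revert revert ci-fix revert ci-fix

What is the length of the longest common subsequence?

5

One common subsequence of length 5: revert at main[1]=dev[1], bump-deps at main[6]=dev[2], revert at main[8]=dev[3], revert at main[9]=dev[4], revert at main[12]=dev[6]. The LCS DP gives dp[12][7] = 5, so this is optimal.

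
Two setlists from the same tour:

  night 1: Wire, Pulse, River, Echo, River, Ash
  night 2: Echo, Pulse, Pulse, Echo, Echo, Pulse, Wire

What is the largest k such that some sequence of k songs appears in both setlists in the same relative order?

2

Match Pulse (night 1 #2, night 2 #3); then Echo (night 1 #4, night 2 #5) — 2 songs in the same relative order in both. The LCS DP gives dp[6][7] = 2, so this is optimal.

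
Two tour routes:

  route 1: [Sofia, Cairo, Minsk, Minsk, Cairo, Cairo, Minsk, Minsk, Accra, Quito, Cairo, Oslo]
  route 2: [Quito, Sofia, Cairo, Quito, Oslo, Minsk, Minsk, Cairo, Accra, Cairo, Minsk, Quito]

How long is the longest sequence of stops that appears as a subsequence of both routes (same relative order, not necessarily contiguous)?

8

Match Sofia at route 1[1]=route 2[2]; then Cairo at route 1[2]=route 2[3]; then Minsk at route 1[3]=route 2[6]; then Minsk at route 1[4]=route 2[7]; then Cairo at route 1[5]=route 2[8]; then Cairo at route 1[6]=route 2[10]; then Minsk at route 1[8]=route 2[11]; then Quito at route 1[10]=route 2[12] — 8 stops in the same relative order in both. dp[12][12] = 8 confirms this is the maximum.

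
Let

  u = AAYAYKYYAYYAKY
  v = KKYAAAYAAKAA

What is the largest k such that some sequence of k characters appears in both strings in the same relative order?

7

Match A [1,5]; then A [2,6]; then Y [3,7]; then A [4,9]; then K [6,10]; then A [9,11]; then A [12,12] — 7 characters in the same relative order in both, and the DP table's final entry dp[14][12] is also 7, so no common subsequence is longer.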